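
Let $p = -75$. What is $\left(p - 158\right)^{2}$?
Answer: $54289$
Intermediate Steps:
$\left(p - 158\right)^{2} = \left(-75 - 158\right)^{2} = \left(-233\right)^{2} = 54289$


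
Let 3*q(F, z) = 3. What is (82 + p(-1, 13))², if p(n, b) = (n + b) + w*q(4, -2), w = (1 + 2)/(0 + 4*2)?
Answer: 570025/64 ≈ 8906.6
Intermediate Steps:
q(F, z) = 1 (q(F, z) = (⅓)*3 = 1)
w = 3/8 (w = 3/(0 + 8) = 3/8 ≈ 0.37500)
p(n, b) = 3/8 + b + n (p(n, b) = (n + b) + (3/8)*1 = (b + n) + 3/8 = 3/8 + b + n)
(82 + p(-1, 13))² = (82 + (3/8 + 13 - 1))² = (82 + 99/8)² = (755/8)² = 570025/64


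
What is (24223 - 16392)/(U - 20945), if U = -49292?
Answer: -7831/70237 ≈ -0.11149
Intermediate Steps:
(24223 - 16392)/(U - 20945) = (24223 - 16392)/(-49292 - 20945) = 7831/(-70237) = 7831*(-1/70237) = -7831/70237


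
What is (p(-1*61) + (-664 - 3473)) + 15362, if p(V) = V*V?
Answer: 14946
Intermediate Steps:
p(V) = V**2
(p(-1*61) + (-664 - 3473)) + 15362 = ((-1*61)**2 + (-664 - 3473)) + 15362 = ((-61)**2 - 4137) + 15362 = (3721 - 4137) + 15362 = -416 + 15362 = 14946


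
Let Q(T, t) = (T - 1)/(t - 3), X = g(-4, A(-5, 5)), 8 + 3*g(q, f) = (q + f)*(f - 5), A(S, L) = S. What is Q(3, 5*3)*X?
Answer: 41/9 ≈ 4.5556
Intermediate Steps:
g(q, f) = -8/3 + (-5 + f)*(f + q)/3 (g(q, f) = -8/3 + ((q + f)*(f - 5))/3 = -8/3 + ((f + q)*(-5 + f))/3 = -8/3 + ((-5 + f)*(f + q))/3 = -8/3 + (-5 + f)*(f + q)/3)
X = 82/3 (X = -8/3 - 5/3*(-5) - 5/3*(-4) + (⅓)*(-5)² + (⅓)*(-5)*(-4) = -8/3 + 25/3 + 20/3 + (⅓)*25 + 20/3 = -8/3 + 25/3 + 20/3 + 25/3 + 20/3 = 82/3 ≈ 27.333)
Q(T, t) = (-1 + T)/(-3 + t)
Q(3, 5*3)*X = ((-1 + 3)/(-3 + 5*3))*(82/3) = (2/(-3 + 15))*(82/3) = (2/12)*(82/3) = ((1/12)*2)*(82/3) = (⅙)*(82/3) = 41/9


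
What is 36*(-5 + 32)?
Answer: 972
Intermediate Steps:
36*(-5 + 32) = 36*27 = 972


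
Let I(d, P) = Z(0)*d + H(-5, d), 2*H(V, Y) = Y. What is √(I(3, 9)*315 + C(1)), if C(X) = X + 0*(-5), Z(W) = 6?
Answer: √24574/2 ≈ 78.380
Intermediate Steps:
H(V, Y) = Y/2
I(d, P) = 13*d/2 (I(d, P) = 6*d + d/2 = 13*d/2)
C(X) = X (C(X) = X + 0 = X)
√(I(3, 9)*315 + C(1)) = √(((13/2)*3)*315 + 1) = √((39/2)*315 + 1) = √(12285/2 + 1) = √(12287/2) = √24574/2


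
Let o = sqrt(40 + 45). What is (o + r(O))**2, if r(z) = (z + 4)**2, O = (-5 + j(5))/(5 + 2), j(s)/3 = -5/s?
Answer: 364085/2401 + 800*sqrt(85)/49 ≈ 302.16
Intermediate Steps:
j(s) = -15/s (j(s) = 3*(-5/s) = -15/s)
O = -8/7 (O = (-5 - 15/5)/(5 + 2) = (-5 - 15*1/5)/7 = (-5 - 3)*(1/7) = -8*1/7 = -8/7 ≈ -1.1429)
o = sqrt(85) ≈ 9.2195
r(z) = (4 + z)**2
(o + r(O))**2 = (sqrt(85) + (4 - 8/7)**2)**2 = (sqrt(85) + (20/7)**2)**2 = (sqrt(85) + 400/49)**2 = (400/49 + sqrt(85))**2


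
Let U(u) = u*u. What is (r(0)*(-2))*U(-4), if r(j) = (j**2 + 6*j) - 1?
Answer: 32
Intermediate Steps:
U(u) = u**2
r(j) = -1 + j**2 + 6*j
(r(0)*(-2))*U(-4) = ((-1 + 0**2 + 6*0)*(-2))*(-4)**2 = ((-1 + 0 + 0)*(-2))*16 = -1*(-2)*16 = 2*16 = 32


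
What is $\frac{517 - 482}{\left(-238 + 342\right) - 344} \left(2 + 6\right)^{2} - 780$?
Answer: $- \frac{2368}{3} \approx -789.33$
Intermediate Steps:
$\frac{517 - 482}{\left(-238 + 342\right) - 344} \left(2 + 6\right)^{2} - 780 = \frac{35}{104 - 344} \cdot 8^{2} - 780 = \frac{35}{-240} \cdot 64 - 780 = 35 \left(- \frac{1}{240}\right) 64 - 780 = \left(- \frac{7}{48}\right) 64 - 780 = - \frac{28}{3} - 780 = - \frac{2368}{3}$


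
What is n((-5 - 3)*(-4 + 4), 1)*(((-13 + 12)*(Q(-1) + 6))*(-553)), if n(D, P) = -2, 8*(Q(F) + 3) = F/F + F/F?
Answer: -7189/2 ≈ -3594.5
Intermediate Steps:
Q(F) = -11/4 (Q(F) = -3 + (F/F + F/F)/8 = -3 + (1 + 1)/8 = -3 + (1/8)*2 = -3 + 1/4 = -11/4)
n((-5 - 3)*(-4 + 4), 1)*(((-13 + 12)*(Q(-1) + 6))*(-553)) = -2*(-13 + 12)*(-11/4 + 6)*(-553) = -2*(-1*13/4)*(-553) = -(-13)*(-553)/2 = -2*7189/4 = -7189/2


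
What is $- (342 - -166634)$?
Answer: $-166976$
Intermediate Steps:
$- (342 - -166634) = - (342 + 166634) = \left(-1\right) 166976 = -166976$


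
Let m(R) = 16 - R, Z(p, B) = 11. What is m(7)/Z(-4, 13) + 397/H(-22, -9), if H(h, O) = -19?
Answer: -4196/209 ≈ -20.077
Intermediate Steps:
m(7)/Z(-4, 13) + 397/H(-22, -9) = (16 - 1*7)/11 + 397/(-19) = (16 - 7)*(1/11) + 397*(-1/19) = 9*(1/11) - 397/19 = 9/11 - 397/19 = -4196/209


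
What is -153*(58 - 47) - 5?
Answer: -1688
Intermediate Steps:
-153*(58 - 47) - 5 = -153*11 - 5 = -1683 - 5 = -1688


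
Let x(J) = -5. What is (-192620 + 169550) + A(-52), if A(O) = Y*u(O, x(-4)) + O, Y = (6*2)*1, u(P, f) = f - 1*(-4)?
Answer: -23134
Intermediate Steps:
u(P, f) = 4 + f (u(P, f) = f + 4 = 4 + f)
Y = 12 (Y = 12*1 = 12)
A(O) = -12 + O (A(O) = 12*(4 - 5) + O = 12*(-1) + O = -12 + O)
(-192620 + 169550) + A(-52) = (-192620 + 169550) + (-12 - 52) = -23070 - 64 = -23134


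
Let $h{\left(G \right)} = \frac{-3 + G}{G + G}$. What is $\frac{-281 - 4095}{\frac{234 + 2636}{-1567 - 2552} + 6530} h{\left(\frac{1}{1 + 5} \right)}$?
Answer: $\frac{38302581}{6723550} \approx 5.6968$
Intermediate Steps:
$h{\left(G \right)} = \frac{-3 + G}{2 G}$
$\frac{-281 - 4095}{\frac{234 + 2636}{-1567 - 2552} + 6530} h{\left(\frac{1}{1 + 5} \right)} = \frac{-281 - 4095}{\frac{234 + 2636}{-1567 - 2552} + 6530} \frac{-3 + \frac{1}{1 + 5}}{2 \frac{1}{1 + 5}} = - \frac{4376}{\frac{2870}{-4119} + 6530} \frac{-3 + \frac{1}{6}}{2 \cdot \frac{1}{6}} = - \frac{4376}{2870 \left(- \frac{1}{4119}\right) + 6530} \frac{\frac{1}{\frac{1}{6}} \left(-3 + \frac{1}{6}\right)}{2} = - \frac{4376}{- \frac{2870}{4119} + 6530} \cdot \frac{1}{2} \cdot 6 \left(- \frac{17}{6}\right) = - \frac{4376}{\frac{26894200}{4119}} \left(- \frac{17}{2}\right) = \left(-4376\right) \frac{4119}{26894200} \left(- \frac{17}{2}\right) = \left(- \frac{2253093}{3361775}\right) \left(- \frac{17}{2}\right) = \frac{38302581}{6723550}$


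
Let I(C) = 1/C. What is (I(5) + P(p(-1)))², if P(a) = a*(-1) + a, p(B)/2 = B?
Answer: 1/25 ≈ 0.040000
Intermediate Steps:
p(B) = 2*B
P(a) = 0 (P(a) = -a + a = 0)
(I(5) + P(p(-1)))² = (1/5 + 0)² = (⅕ + 0)² = (⅕)² = 1/25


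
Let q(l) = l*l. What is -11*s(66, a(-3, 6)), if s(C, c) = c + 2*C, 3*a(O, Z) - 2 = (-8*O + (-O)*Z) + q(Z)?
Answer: -5236/3 ≈ -1745.3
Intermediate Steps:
q(l) = l**2
a(O, Z) = 2/3 - 8*O/3 + Z**2/3 - O*Z/3 (a(O, Z) = 2/3 + ((-8*O + (-O)*Z) + Z**2)/3 = 2/3 + ((-8*O - O*Z) + Z**2)/3 = 2/3 + (Z**2 - 8*O - O*Z)/3 = 2/3 + (-8*O/3 + Z**2/3 - O*Z/3) = 2/3 - 8*O/3 + Z**2/3 - O*Z/3)
-11*s(66, a(-3, 6)) = -11*((2/3 - 8/3*(-3) + (1/3)*6**2 - 1/3*(-3)*6) + 2*66) = -11*((2/3 + 8 + (1/3)*36 + 6) + 132) = -11*((2/3 + 8 + 12 + 6) + 132) = -11*(80/3 + 132) = -11*476/3 = -5236/3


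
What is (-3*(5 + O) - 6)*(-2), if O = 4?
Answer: 66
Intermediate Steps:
(-3*(5 + O) - 6)*(-2) = (-3*(5 + 4) - 6)*(-2) = (-3*9 - 6)*(-2) = (-27 - 6)*(-2) = -33*(-2) = 66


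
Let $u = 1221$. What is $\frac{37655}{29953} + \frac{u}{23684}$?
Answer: $\frac{928393633}{709406852} \approx 1.3087$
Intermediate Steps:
$\frac{37655}{29953} + \frac{u}{23684} = \frac{37655}{29953} + \frac{1221}{23684} = \frac{928393633}{709406852}$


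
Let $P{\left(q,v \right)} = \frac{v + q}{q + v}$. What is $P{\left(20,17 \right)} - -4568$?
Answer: $4569$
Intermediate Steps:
$P{\left(q,v \right)} = 1$ ($P{\left(q,v \right)} = \frac{q + v}{q + v} = 1$)
$P{\left(20,17 \right)} - -4568 = 1 - -4568 = 1 + 4568 = 4569$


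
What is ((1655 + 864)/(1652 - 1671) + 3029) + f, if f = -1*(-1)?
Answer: 55051/19 ≈ 2897.4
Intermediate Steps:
f = 1
((1655 + 864)/(1652 - 1671) + 3029) + f = ((1655 + 864)/(1652 - 1671) + 3029) + 1 = (2519/(-19) + 3029) + 1 = (2519*(-1/19) + 3029) + 1 = (-2519/19 + 3029) + 1 = 55032/19 + 1 = 55051/19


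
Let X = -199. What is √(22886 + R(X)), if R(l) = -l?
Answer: 9*√285 ≈ 151.94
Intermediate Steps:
√(22886 + R(X)) = √(22886 - 1*(-199)) = √(22886 + 199) = √23085 = 9*√285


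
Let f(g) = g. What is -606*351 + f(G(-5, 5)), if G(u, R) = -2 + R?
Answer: -212703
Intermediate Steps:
-606*351 + f(G(-5, 5)) = -606*351 + (-2 + 5) = -212706 + 3 = -212703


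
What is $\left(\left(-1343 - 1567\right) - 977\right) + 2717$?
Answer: $-1170$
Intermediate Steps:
$\left(\left(-1343 - 1567\right) - 977\right) + 2717 = \left(-2910 - 977\right) + 2717 = -3887 + 2717 = -1170$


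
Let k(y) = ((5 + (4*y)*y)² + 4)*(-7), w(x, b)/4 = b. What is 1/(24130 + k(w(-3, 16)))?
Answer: -1/1880171145 ≈ -5.3187e-10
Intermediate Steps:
w(x, b) = 4*b
k(y) = -28 - 7*(5 + 4*y²)² (k(y) = ((5 + 4*y²)² + 4)*(-7) = (4 + (5 + 4*y²)²)*(-7) = -28 - 7*(5 + 4*y²)²)
1/(24130 + k(w(-3, 16))) = 1/(24130 + (-28 - 7*(5 + 4*(4*16)²)²)) = 1/(24130 + (-28 - 7*(5 + 4*64²)²)) = 1/(24130 + (-28 - 7*(5 + 4*4096)²)) = 1/(24130 + (-28 - 7*(5 + 16384)²)) = 1/(24130 + (-28 - 7*16389²)) = 1/(24130 + (-28 - 7*268599321)) = 1/(24130 + (-28 - 1880195247)) = 1/(24130 - 1880195275) = 1/(-1880171145) = -1/1880171145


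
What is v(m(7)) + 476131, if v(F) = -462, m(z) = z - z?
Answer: 475669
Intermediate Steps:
m(z) = 0
v(m(7)) + 476131 = -462 + 476131 = 475669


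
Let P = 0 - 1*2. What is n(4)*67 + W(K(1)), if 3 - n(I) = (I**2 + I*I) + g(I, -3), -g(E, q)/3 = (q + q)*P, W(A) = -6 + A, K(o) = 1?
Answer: 464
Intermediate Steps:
P = -2 (P = 0 - 2 = -2)
g(E, q) = 12*q (g(E, q) = -3*(q + q)*(-2) = -3*2*q*(-2) = -(-12)*q = 12*q)
n(I) = 39 - 2*I**2 (n(I) = 3 - ((I**2 + I*I) + 12*(-3)) = 3 - ((I**2 + I**2) - 36) = 3 - (2*I**2 - 36) = 3 - (-36 + 2*I**2) = 3 + (36 - 2*I**2) = 39 - 2*I**2)
n(4)*67 + W(K(1)) = (39 - 2*4**2)*67 + (-6 + 1) = (39 - 2*16)*67 - 5 = (39 - 32)*67 - 5 = 7*67 - 5 = 469 - 5 = 464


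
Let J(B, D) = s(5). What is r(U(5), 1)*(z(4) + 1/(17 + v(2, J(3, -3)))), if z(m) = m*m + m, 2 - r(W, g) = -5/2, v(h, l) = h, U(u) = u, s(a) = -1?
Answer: 3429/38 ≈ 90.237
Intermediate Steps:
J(B, D) = -1
r(W, g) = 9/2 (r(W, g) = 2 - (-5)/2 = 2 - 1*(-5/2) = 2 + 5/2 = 9/2)
z(m) = m + m**2 (z(m) = m**2 + m = m + m**2)
r(U(5), 1)*(z(4) + 1/(17 + v(2, J(3, -3)))) = 9*(4*(1 + 4) + 1/(17 + 2))/2 = 9*(4*5 + 1/19)/2 = 9*(20 + 1/19)/2 = (9/2)*(381/19) = 3429/38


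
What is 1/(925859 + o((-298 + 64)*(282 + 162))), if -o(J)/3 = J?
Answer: 1/1237547 ≈ 8.0805e-7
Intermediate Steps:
o(J) = -3*J
1/(925859 + o((-298 + 64)*(282 + 162))) = 1/(925859 - 3*(-298 + 64)*(282 + 162)) = 1/(925859 - (-702)*444) = 1/(925859 - 3*(-103896)) = 1/(925859 + 311688) = 1/1237547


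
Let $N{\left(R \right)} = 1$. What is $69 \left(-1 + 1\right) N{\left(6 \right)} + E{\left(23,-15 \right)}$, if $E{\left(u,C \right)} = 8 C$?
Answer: $-120$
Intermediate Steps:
$69 \left(-1 + 1\right) N{\left(6 \right)} + E{\left(23,-15 \right)} = 69 \left(-1 + 1\right) 1 + 8 \left(-15\right) = 69 \cdot 0 \cdot 1 - 120 = 69 \cdot 0 - 120 = 0 - 120 = -120$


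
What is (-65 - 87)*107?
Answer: -16264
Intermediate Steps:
(-65 - 87)*107 = -152*107 = -16264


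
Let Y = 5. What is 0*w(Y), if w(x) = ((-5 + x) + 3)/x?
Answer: 0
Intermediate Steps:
w(x) = (-2 + x)/x
0*w(Y) = 0*((-2 + 5)/5) = 0*((⅕)*3) = 0*(⅗) = 0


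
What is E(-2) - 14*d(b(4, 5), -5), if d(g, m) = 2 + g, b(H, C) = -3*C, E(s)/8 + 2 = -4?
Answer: 134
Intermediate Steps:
E(s) = -48 (E(s) = -16 + 8*(-4) = -16 - 32 = -48)
E(-2) - 14*d(b(4, 5), -5) = -48 - 14*(2 - 3*5) = -48 - 14*(2 - 15) = -48 - 14*(-13) = -48 + 182 = 134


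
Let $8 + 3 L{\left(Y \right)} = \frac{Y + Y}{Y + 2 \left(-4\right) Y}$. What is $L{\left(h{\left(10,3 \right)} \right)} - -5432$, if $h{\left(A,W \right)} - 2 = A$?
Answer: $\frac{114014}{21} \approx 5429.2$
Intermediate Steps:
$h{\left(A,W \right)} = 2 + A$
$L{\left(Y \right)} = - \frac{58}{21}$ ($L{\left(Y \right)} = - \frac{8}{3} + \frac{\left(Y + Y\right) \frac{1}{Y + 2 \left(-4\right) Y}}{3} = - \frac{8}{3} + \frac{2 Y \frac{1}{Y - 8 Y}}{3} = - \frac{8}{3} + \frac{2 Y \frac{1}{\left(-7\right) Y}}{3} = - \frac{8}{3} + \frac{2 Y \left(- \frac{1}{7 Y}\right)}{3} = - \frac{8}{3} + \frac{1}{3} \left(- \frac{2}{7}\right) = - \frac{8}{3} - \frac{2}{21} = - \frac{58}{21}$)
$L{\left(h{\left(10,3 \right)} \right)} - -5432 = - \frac{58}{21} - -5432 = - \frac{58}{21} + \left(-11900 + 17332\right) = - \frac{58}{21} + 5432 = \frac{114014}{21}$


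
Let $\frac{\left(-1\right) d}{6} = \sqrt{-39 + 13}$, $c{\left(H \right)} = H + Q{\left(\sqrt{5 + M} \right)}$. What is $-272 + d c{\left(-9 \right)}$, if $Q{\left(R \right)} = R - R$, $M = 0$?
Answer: $-272 + 54 i \sqrt{26} \approx -272.0 + 275.35 i$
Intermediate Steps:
$Q{\left(R \right)} = 0$
$c{\left(H \right)} = H$ ($c{\left(H \right)} = H + 0 = H$)
$d = - 6 i \sqrt{26}$ ($d = - 6 \sqrt{-39 + 13} = - 6 \sqrt{-26} = - 6 i \sqrt{26} \approx - 30.594 i$)
$-272 + d c{\left(-9 \right)} = -272 + - 6 i \sqrt{26} \left(-9\right) = -272 + 54 i \sqrt{26}$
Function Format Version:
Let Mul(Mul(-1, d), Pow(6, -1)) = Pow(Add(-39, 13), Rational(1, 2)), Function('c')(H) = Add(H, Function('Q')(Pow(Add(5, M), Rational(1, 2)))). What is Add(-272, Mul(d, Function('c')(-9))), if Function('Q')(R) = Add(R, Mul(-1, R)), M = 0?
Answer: Add(-272, Mul(54, I, Pow(26, Rational(1, 2)))) ≈ Add(-272.00, Mul(275.35, I))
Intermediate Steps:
Function('Q')(R) = 0
Function('c')(H) = H (Function('c')(H) = Add(H, 0) = H)
d = Mul(-6, I, Pow(26, Rational(1, 2))) (d = Mul(-6, Pow(Add(-39, 13), Rational(1, 2))) = Mul(-6, Pow(-26, Rational(1, 2))) = Mul(-6, Mul(I, Pow(26, Rational(1, 2)))) = Mul(-6, I, Pow(26, Rational(1, 2))) ≈ Mul(-30.594, I))
Add(-272, Mul(d, Function('c')(-9))) = Add(-272, Mul(Mul(-6, I, Pow(26, Rational(1, 2))), -9)) = Add(-272, Mul(54, I, Pow(26, Rational(1, 2))))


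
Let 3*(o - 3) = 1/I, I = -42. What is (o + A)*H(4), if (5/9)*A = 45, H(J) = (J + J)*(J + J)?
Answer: 338656/63 ≈ 5375.5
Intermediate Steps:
H(J) = 4*J**2 (H(J) = (2*J)*(2*J) = 4*J**2)
A = 81 (A = (9/5)*45 = 81)
o = 377/126 (o = 3 + (1/3)/(-42) = 3 + (1/3)*(-1/42) = 3 - 1/126 = 377/126 ≈ 2.9921)
(o + A)*H(4) = (377/126 + 81)*(4*4**2) = 10583*(4*16)/126 = (10583/126)*64 = 338656/63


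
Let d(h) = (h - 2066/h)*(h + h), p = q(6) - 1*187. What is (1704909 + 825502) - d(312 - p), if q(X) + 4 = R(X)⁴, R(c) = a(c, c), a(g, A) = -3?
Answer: 2178375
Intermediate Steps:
R(c) = -3
q(X) = 77 (q(X) = -4 + (-3)⁴ = -4 + 81 = 77)
p = -110 (p = 77 - 1*187 = 77 - 187 = -110)
d(h) = 2*h*(h - 2066/h) (d(h) = (h - 2066/h)*(2*h) = 2*h*(h - 2066/h))
(1704909 + 825502) - d(312 - p) = (1704909 + 825502) - (-4132 + 2*(312 - 1*(-110))²) = 2530411 - (-4132 + 2*(312 + 110)²) = 2530411 - (-4132 + 2*422²) = 2530411 - (-4132 + 2*178084) = 2530411 - (-4132 + 356168) = 2530411 - 1*352036 = 2530411 - 352036 = 2178375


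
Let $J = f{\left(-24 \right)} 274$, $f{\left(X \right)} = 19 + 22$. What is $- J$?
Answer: $-11234$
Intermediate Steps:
$f{\left(X \right)} = 41$
$J = 11234$ ($J = 41 \cdot 274 = 11234$)
$- J = \left(-1\right) 11234 = -11234$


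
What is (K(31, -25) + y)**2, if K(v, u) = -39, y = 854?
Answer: 664225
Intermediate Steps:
(K(31, -25) + y)**2 = (-39 + 854)**2 = 815**2 = 664225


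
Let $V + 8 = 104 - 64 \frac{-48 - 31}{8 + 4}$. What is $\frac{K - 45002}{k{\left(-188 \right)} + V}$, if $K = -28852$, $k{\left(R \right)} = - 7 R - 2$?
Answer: $- \frac{110781}{2747} \approx -40.328$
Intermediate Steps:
$V = \frac{1552}{3}$ ($V = -8 - \left(-104 + 64 \frac{-48 - 31}{8 + 4}\right) = -8 - \left(-104 + 64 \left(- \frac{79}{12}\right)\right) = -8 - \left(-104 + 64 \left(\left(-79\right) \frac{1}{12}\right)\right) = -8 + \left(104 - - \frac{1264}{3}\right) = -8 + \left(104 + \frac{1264}{3}\right) = -8 + \frac{1576}{3} = \frac{1552}{3} \approx 517.33$)
$k{\left(R \right)} = -2 - 7 R$
$\frac{K - 45002}{k{\left(-188 \right)} + V} = \frac{-28852 - 45002}{\left(-2 - -1316\right) + \frac{1552}{3}} = - \frac{73854}{\left(-2 + 1316\right) + \frac{1552}{3}} = - \frac{73854}{1314 + \frac{1552}{3}} = - \frac{73854}{\frac{5494}{3}} = \left(-73854\right) \frac{3}{5494} = - \frac{110781}{2747}$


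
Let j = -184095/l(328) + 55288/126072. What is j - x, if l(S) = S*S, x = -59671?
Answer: 101165025771695/1695416256 ≈ 59670.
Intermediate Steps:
l(S) = S**2
j = -2157640081/1695416256 (j = -184095/(328**2) + 55288/126072 = -184095/107584 + 55288*(1/126072) = -184095*1/107584 + 6911/15759 = -184095/107584 + 6911/15759 = -2157640081/1695416256 ≈ -1.2726)
j - x = -2157640081/1695416256 - 1*(-59671) = -2157640081/1695416256 + 59671 = 101165025771695/1695416256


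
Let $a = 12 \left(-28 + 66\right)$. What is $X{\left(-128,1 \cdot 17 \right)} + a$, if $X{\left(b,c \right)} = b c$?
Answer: $-1720$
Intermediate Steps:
$a = 456$ ($a = 12 \cdot 38 = 456$)
$X{\left(-128,1 \cdot 17 \right)} + a = - 128 \cdot 1 \cdot 17 + 456 = \left(-128\right) 17 + 456 = -2176 + 456 = -1720$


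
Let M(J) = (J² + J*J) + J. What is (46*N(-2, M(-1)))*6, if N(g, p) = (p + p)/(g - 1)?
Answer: -184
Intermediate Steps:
M(J) = J + 2*J² (M(J) = (J² + J²) + J = 2*J² + J = J + 2*J²)
N(g, p) = 2*p/(-1 + g) (N(g, p) = (2*p)/(-1 + g) = 2*p/(-1 + g))
(46*N(-2, M(-1)))*6 = (46*(2*(-(1 + 2*(-1)))/(-1 - 2)))*6 = (46*(2*(-(1 - 2))/(-3)))*6 = (46*(2*(-1*(-1))*(-⅓)))*6 = (46*(2*1*(-⅓)))*6 = (46*(-⅔))*6 = -92/3*6 = -184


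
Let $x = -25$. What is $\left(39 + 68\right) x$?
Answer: $-2675$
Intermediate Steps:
$\left(39 + 68\right) x = \left(39 + 68\right) \left(-25\right) = 107 \left(-25\right) = -2675$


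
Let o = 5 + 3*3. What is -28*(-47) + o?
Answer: 1330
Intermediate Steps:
o = 14 (o = 5 + 9 = 14)
-28*(-47) + o = -28*(-47) + 14 = 1316 + 14 = 1330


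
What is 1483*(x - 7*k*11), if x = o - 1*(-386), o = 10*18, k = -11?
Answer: 2095479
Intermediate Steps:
o = 180
x = 566 (x = 180 - 1*(-386) = 180 + 386 = 566)
1483*(x - 7*k*11) = 1483*(566 - 7*(-11)*11) = 1483*(566 + 77*11) = 1483*(566 + 847) = 1483*1413 = 2095479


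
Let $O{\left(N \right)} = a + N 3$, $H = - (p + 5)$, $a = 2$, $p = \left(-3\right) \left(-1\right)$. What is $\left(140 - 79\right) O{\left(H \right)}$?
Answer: $-1342$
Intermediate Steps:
$p = 3$
$H = -8$ ($H = - (3 + 5) = \left(-1\right) 8 = -8$)
$O{\left(N \right)} = 2 + 3 N$ ($O{\left(N \right)} = 2 + N 3 = 2 + 3 N$)
$\left(140 - 79\right) O{\left(H \right)} = \left(140 - 79\right) \left(2 + 3 \left(-8\right)\right) = 61 \left(2 - 24\right) = 61 \left(-22\right) = -1342$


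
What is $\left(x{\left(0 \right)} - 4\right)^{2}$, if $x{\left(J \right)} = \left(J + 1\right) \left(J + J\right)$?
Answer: $16$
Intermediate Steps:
$x{\left(J \right)} = 2 J \left(1 + J\right)$ ($x{\left(J \right)} = \left(1 + J\right) 2 J = 2 J \left(1 + J\right)$)
$\left(x{\left(0 \right)} - 4\right)^{2} = \left(2 \cdot 0 \left(1 + 0\right) - 4\right)^{2} = \left(2 \cdot 0 \cdot 1 - 4\right)^{2} = \left(0 - 4\right)^{2} = \left(-4\right)^{2} = 16$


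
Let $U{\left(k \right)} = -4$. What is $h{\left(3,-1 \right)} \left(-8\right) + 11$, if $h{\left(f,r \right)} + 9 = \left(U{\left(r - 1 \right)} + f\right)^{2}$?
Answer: $75$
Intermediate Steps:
$h{\left(f,r \right)} = -9 + \left(-4 + f\right)^{2}$
$h{\left(3,-1 \right)} \left(-8\right) + 11 = \left(-9 + \left(-4 + 3\right)^{2}\right) \left(-8\right) + 11 = \left(-9 + \left(-1\right)^{2}\right) \left(-8\right) + 11 = \left(-9 + 1\right) \left(-8\right) + 11 = \left(-8\right) \left(-8\right) + 11 = 64 + 11 = 75$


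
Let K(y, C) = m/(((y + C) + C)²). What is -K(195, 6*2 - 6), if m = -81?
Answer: 1/529 ≈ 0.0018904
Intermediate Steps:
K(y, C) = -81/(y + 2*C)² (K(y, C) = -81/((y + C) + C)² = -81/((C + y) + C)² = -81/(y + 2*C)²)
-K(195, 6*2 - 6) = -(-81)/(195 + 2*(6*2 - 6))² = -(-81)/(195 + 2*(12 - 6))² = -(-81)/(195 + 2*6)² = -(-81)/(195 + 12)² = -(-81)/207² = -(-81)/42849 = -1*(-1/529) = 1/529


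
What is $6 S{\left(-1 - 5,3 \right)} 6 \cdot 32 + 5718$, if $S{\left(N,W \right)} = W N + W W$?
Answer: $-4650$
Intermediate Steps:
$S{\left(N,W \right)} = W^{2} + N W$ ($S{\left(N,W \right)} = N W + W^{2} = W^{2} + N W$)
$6 S{\left(-1 - 5,3 \right)} 6 \cdot 32 + 5718 = 6 \cdot 3 \left(\left(-1 - 5\right) + 3\right) 6 \cdot 32 + 5718 = 6 \cdot 3 \left(-6 + 3\right) 6 \cdot 32 + 5718 = 6 \cdot 3 \left(-3\right) 6 \cdot 32 + 5718 = 6 \left(-9\right) 6 \cdot 32 + 5718 = \left(-54\right) 6 \cdot 32 + 5718 = \left(-324\right) 32 + 5718 = -10368 + 5718 = -4650$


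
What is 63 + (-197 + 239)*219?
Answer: 9261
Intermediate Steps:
63 + (-197 + 239)*219 = 63 + 42*219 = 63 + 9198 = 9261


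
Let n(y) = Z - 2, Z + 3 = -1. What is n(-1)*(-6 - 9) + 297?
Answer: 387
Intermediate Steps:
Z = -4 (Z = -3 - 1 = -4)
n(y) = -6 (n(y) = -4 - 2 = -6)
n(-1)*(-6 - 9) + 297 = -6*(-6 - 9) + 297 = -6*(-15) + 297 = 90 + 297 = 387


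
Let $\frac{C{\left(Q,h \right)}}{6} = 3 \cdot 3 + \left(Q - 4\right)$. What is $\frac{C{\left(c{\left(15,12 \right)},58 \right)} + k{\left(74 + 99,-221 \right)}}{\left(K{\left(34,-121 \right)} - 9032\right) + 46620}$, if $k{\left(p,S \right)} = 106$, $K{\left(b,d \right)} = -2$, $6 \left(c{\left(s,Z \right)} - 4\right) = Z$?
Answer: $\frac{86}{18793} \approx 0.0045762$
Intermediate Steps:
$c{\left(s,Z \right)} = 4 + \frac{Z}{6}$
$C{\left(Q,h \right)} = 30 + 6 Q$ ($C{\left(Q,h \right)} = 6 \left(3 \cdot 3 + \left(Q - 4\right)\right) = 6 \left(9 + \left(-4 + Q\right)\right) = 6 \left(5 + Q\right) = 30 + 6 Q$)
$\frac{C{\left(c{\left(15,12 \right)},58 \right)} + k{\left(74 + 99,-221 \right)}}{\left(K{\left(34,-121 \right)} - 9032\right) + 46620} = \frac{\left(30 + 6 \left(4 + \frac{1}{6} \cdot 12\right)\right) + 106}{\left(-2 - 9032\right) + 46620} = \frac{\left(30 + 6 \left(4 + 2\right)\right) + 106}{\left(-2 - 9032\right) + 46620} = \frac{\left(30 + 6 \cdot 6\right) + 106}{-9034 + 46620} = \frac{\left(30 + 36\right) + 106}{37586} = \left(66 + 106\right) \frac{1}{37586} = 172 \cdot \frac{1}{37586} = \frac{86}{18793}$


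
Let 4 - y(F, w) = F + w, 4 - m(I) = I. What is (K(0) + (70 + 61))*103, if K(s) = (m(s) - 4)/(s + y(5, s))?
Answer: 13493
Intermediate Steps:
m(I) = 4 - I
y(F, w) = 4 - F - w (y(F, w) = 4 - (F + w) = 4 + (-F - w) = 4 - F - w)
K(s) = s (K(s) = ((4 - s) - 4)/(s + (4 - 1*5 - s)) = (-s)/(s + (4 - 5 - s)) = (-s)/(s + (-1 - s)) = -s/(-1) = -s*(-1) = s)
(K(0) + (70 + 61))*103 = (0 + (70 + 61))*103 = (0 + 131)*103 = 131*103 = 13493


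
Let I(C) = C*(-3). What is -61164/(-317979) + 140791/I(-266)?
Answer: 237129049/1342578 ≈ 176.62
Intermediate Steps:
I(C) = -3*C
-61164/(-317979) + 140791/I(-266) = -61164/(-317979) + 140791/((-3*(-266))) = -61164*(-1/317979) + 140791/798 = 6796/35331 + 140791*(1/798) = 6796/35331 + 20113/114 = 237129049/1342578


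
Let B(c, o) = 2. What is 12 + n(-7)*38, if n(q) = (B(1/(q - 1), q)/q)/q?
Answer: 664/49 ≈ 13.551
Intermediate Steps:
n(q) = 2/q**2 (n(q) = (2/q)/q = 2/q**2)
12 + n(-7)*38 = 12 + (2/(-7)**2)*38 = 12 + (2*(1/49))*38 = 12 + (2/49)*38 = 12 + 76/49 = 664/49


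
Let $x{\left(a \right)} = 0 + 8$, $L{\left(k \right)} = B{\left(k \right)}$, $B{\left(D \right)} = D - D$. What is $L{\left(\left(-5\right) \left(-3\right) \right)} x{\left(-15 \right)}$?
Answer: $0$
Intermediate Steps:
$B{\left(D \right)} = 0$
$L{\left(k \right)} = 0$
$x{\left(a \right)} = 8$
$L{\left(\left(-5\right) \left(-3\right) \right)} x{\left(-15 \right)} = 0 \cdot 8 = 0$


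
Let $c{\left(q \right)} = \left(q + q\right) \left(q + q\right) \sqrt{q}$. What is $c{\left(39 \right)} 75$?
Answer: $456300 \sqrt{39} \approx 2.8496 \cdot 10^{6}$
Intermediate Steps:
$c{\left(q \right)} = 4 q^{\frac{5}{2}}$ ($c{\left(q \right)} = 2 q 2 q \sqrt{q} = 4 q^{2} \sqrt{q} = 4 q^{\frac{5}{2}}$)
$c{\left(39 \right)} 75 = 4 \cdot 39^{\frac{5}{2}} \cdot 75 = 4 \cdot 1521 \sqrt{39} \cdot 75 = 6084 \sqrt{39} \cdot 75 = 456300 \sqrt{39}$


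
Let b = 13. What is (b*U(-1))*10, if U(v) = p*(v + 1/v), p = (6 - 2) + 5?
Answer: -2340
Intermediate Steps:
p = 9 (p = 4 + 5 = 9)
U(v) = 9*v + 9/v (U(v) = 9*(v + 1/v) = 9*v + 9/v)
(b*U(-1))*10 = (13*(9*(-1) + 9/(-1)))*10 = (13*(-9 + 9*(-1)))*10 = (13*(-9 - 9))*10 = (13*(-18))*10 = -234*10 = -2340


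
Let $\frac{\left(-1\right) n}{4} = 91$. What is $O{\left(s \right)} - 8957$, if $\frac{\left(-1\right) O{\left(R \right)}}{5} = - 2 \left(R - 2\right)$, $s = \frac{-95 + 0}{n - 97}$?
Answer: $- \frac{4137447}{461} \approx -8974.9$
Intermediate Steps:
$n = -364$ ($n = \left(-4\right) 91 = -364$)
$s = \frac{95}{461}$ ($s = \frac{-95 + 0}{-364 - 97} = - \frac{95}{-461} = \left(-95\right) \left(- \frac{1}{461}\right) = \frac{95}{461} \approx 0.20607$)
$O{\left(R \right)} = -20 + 10 R$ ($O{\left(R \right)} = - 5 \left(- 2 \left(R - 2\right)\right) = - 5 \left(- 2 \left(-2 + R\right)\right) = - 5 \left(4 - 2 R\right) = -20 + 10 R$)
$O{\left(s \right)} - 8957 = \left(-20 + 10 \cdot \frac{95}{461}\right) - 8957 = \left(-20 + \frac{950}{461}\right) - 8957 = - \frac{8270}{461} - 8957 = - \frac{4137447}{461}$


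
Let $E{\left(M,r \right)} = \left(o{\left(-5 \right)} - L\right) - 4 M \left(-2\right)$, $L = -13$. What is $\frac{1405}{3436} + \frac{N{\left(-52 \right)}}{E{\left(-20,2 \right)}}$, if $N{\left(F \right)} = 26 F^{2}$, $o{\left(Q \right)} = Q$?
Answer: $- \frac{30168873}{65284} \approx -462.12$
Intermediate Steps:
$E{\left(M,r \right)} = 8 + 8 M$ ($E{\left(M,r \right)} = \left(-5 - -13\right) - 4 M \left(-2\right) = \left(-5 + 13\right) - - 8 M = 8 + 8 M$)
$\frac{1405}{3436} + \frac{N{\left(-52 \right)}}{E{\left(-20,2 \right)}} = \frac{1405}{3436} + \frac{26 \left(-52\right)^{2}}{8 + 8 \left(-20\right)} = 1405 \cdot \frac{1}{3436} + \frac{26 \cdot 2704}{8 - 160} = \frac{1405}{3436} + \frac{70304}{-152} = \frac{1405}{3436} + 70304 \left(- \frac{1}{152}\right) = \frac{1405}{3436} - \frac{8788}{19} = - \frac{30168873}{65284}$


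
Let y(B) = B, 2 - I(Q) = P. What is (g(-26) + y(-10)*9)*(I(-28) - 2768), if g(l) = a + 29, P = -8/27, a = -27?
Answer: 6571312/27 ≈ 2.4338e+5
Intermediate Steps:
P = -8/27 (P = -8*1/27 = -8/27 ≈ -0.29630)
I(Q) = 62/27 (I(Q) = 2 - 1*(-8/27) = 2 + 8/27 = 62/27)
g(l) = 2 (g(l) = -27 + 29 = 2)
(g(-26) + y(-10)*9)*(I(-28) - 2768) = (2 - 10*9)*(62/27 - 2768) = (2 - 90)*(-74674/27) = -88*(-74674/27) = 6571312/27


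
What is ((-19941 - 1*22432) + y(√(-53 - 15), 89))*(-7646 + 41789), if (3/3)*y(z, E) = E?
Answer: -1443702612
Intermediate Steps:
y(z, E) = E
((-19941 - 1*22432) + y(√(-53 - 15), 89))*(-7646 + 41789) = ((-19941 - 1*22432) + 89)*(-7646 + 41789) = ((-19941 - 22432) + 89)*34143 = (-42373 + 89)*34143 = -42284*34143 = -1443702612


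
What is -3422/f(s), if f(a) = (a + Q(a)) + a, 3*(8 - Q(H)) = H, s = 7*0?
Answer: -1711/4 ≈ -427.75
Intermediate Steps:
s = 0
Q(H) = 8 - H/3
f(a) = 8 + 5*a/3 (f(a) = (a + (8 - a/3)) + a = (8 + 2*a/3) + a = 8 + 5*a/3)
-3422/f(s) = -3422/(8 + (5/3)*0) = -3422/(8 + 0) = -3422/8 = -3422*1/8 = -1711/4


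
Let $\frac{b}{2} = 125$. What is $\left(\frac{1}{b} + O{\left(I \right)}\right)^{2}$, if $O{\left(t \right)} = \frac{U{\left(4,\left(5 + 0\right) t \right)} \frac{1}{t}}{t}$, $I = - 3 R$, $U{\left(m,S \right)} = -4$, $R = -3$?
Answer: $\frac{844561}{410062500} \approx 0.0020596$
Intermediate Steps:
$b = 250$ ($b = 2 \cdot 125 = 250$)
$I = 9$ ($I = \left(-3\right) \left(-3\right) = 9$)
$O{\left(t \right)} = - \frac{4}{t^{2}}$ ($O{\left(t \right)} = \frac{\left(-4\right) \frac{1}{t}}{t} = - \frac{4}{t^{2}}$)
$\left(\frac{1}{b} + O{\left(I \right)}\right)^{2} = \left(\frac{1}{250} - \frac{4}{81}\right)^{2} = \left(- \frac{919}{20250}\right)^{2} = \frac{844561}{410062500}$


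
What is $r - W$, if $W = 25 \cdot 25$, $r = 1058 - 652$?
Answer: $-219$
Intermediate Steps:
$r = 406$ ($r = 1058 - 652 = 406$)
$W = 625$
$r - W = 406 - 625 = -219$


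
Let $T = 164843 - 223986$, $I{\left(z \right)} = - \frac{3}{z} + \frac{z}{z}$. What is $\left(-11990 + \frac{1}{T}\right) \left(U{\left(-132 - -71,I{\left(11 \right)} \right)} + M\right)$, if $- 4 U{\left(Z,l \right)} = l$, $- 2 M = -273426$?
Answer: $- \frac{1066410603977211}{650573} \approx -1.6392 \cdot 10^{9}$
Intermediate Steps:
$I{\left(z \right)} = 1 - \frac{3}{z}$ ($I{\left(z \right)} = - \frac{3}{z} + 1 = 1 - \frac{3}{z}$)
$M = 136713$ ($M = \left(- \frac{1}{2}\right) \left(-273426\right) = 136713$)
$U{\left(Z,l \right)} = - \frac{l}{4}$
$T = -59143$
$\left(-11990 + \frac{1}{T}\right) \left(U{\left(-132 - -71,I{\left(11 \right)} \right)} + M\right) = \left(-11990 + \frac{1}{-59143}\right) \left(- \frac{\frac{1}{11} \left(-3 + 11\right)}{4} + 136713\right) = \left(-11990 - \frac{1}{59143}\right) \left(- \frac{\frac{1}{11} \cdot 8}{4} + 136713\right) = - \frac{709124571 \left(\left(- \frac{1}{4}\right) \frac{8}{11} + 136713\right)}{59143} = - \frac{709124571 \left(- \frac{2}{11} + 136713\right)}{59143} = \left(- \frac{709124571}{59143}\right) \frac{1503841}{11} = - \frac{1066410603977211}{650573}$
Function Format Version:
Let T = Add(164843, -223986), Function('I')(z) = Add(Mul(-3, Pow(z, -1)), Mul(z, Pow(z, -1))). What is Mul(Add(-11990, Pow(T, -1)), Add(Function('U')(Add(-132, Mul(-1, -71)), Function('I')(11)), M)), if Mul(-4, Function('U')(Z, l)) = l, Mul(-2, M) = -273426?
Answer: Rational(-1066410603977211, 650573) ≈ -1.6392e+9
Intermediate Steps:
Function('I')(z) = Add(1, Mul(-3, Pow(z, -1))) (Function('I')(z) = Add(Mul(-3, Pow(z, -1)), 1) = Add(1, Mul(-3, Pow(z, -1))))
M = 136713 (M = Mul(Rational(-1, 2), -273426) = 136713)
Function('U')(Z, l) = Mul(Rational(-1, 4), l)
T = -59143
Mul(Add(-11990, Pow(T, -1)), Add(Function('U')(Add(-132, Mul(-1, -71)), Function('I')(11)), M)) = Mul(Add(-11990, Pow(-59143, -1)), Add(Mul(Rational(-1, 4), Mul(Pow(11, -1), Add(-3, 11))), 136713)) = Mul(Add(-11990, Rational(-1, 59143)), Add(Mul(Rational(-1, 4), Mul(Rational(1, 11), 8)), 136713)) = Mul(Rational(-709124571, 59143), Add(Mul(Rational(-1, 4), Rational(8, 11)), 136713)) = Mul(Rational(-709124571, 59143), Add(Rational(-2, 11), 136713)) = Mul(Rational(-709124571, 59143), Rational(1503841, 11)) = Rational(-1066410603977211, 650573)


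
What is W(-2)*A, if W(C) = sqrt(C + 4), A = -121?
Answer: -121*sqrt(2) ≈ -171.12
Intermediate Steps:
W(C) = sqrt(4 + C)
W(-2)*A = sqrt(4 - 2)*(-121) = sqrt(2)*(-121) = -121*sqrt(2)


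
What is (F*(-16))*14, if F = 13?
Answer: -2912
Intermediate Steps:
(F*(-16))*14 = (13*(-16))*14 = -208*14 = -2912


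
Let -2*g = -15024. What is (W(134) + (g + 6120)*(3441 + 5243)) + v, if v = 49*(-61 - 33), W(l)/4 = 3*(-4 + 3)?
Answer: 118375670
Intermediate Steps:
g = 7512 (g = -½*(-15024) = 7512)
W(l) = -12 (W(l) = 4*(3*(-4 + 3)) = 4*(3*(-1)) = 4*(-3) = -12)
v = -4606 (v = 49*(-94) = -4606)
(W(134) + (g + 6120)*(3441 + 5243)) + v = (-12 + (7512 + 6120)*(3441 + 5243)) - 4606 = (-12 + 13632*8684) - 4606 = (-12 + 118380288) - 4606 = 118380276 - 4606 = 118375670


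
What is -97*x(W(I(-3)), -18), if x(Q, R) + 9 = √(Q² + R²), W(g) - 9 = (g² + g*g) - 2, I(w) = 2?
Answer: 873 - 291*√61 ≈ -1399.8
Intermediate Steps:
W(g) = 7 + 2*g² (W(g) = 9 + ((g² + g*g) - 2) = 9 + ((g² + g²) - 2) = 9 + (2*g² - 2) = 9 + (-2 + 2*g²) = 7 + 2*g²)
x(Q, R) = -9 + √(Q² + R²)
-97*x(W(I(-3)), -18) = -97*(-9 + √((7 + 2*2²)² + (-18)²)) = -97*(-9 + √((7 + 2*4)² + 324)) = -97*(-9 + √((7 + 8)² + 324)) = -97*(-9 + √(15² + 324)) = -97*(-9 + √(225 + 324)) = -97*(-9 + √549) = -97*(-9 + 3*√61) = 873 - 291*√61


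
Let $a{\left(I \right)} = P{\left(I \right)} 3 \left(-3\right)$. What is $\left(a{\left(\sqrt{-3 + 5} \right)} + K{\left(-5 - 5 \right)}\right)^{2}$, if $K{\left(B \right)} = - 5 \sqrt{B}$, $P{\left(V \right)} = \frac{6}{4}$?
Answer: $- \frac{271}{4} + 135 i \sqrt{10} \approx -67.75 + 426.91 i$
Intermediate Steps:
$P{\left(V \right)} = \frac{3}{2}$ ($P{\left(V \right)} = 6 \cdot \frac{1}{4} = \frac{3}{2}$)
$a{\left(I \right)} = - \frac{27}{2}$ ($a{\left(I \right)} = \frac{3}{2} \cdot 3 \left(-3\right) = \frac{9}{2} \left(-3\right) = - \frac{27}{2}$)
$\left(a{\left(\sqrt{-3 + 5} \right)} + K{\left(-5 - 5 \right)}\right)^{2} = \left(- \frac{27}{2} - 5 \sqrt{-5 - 5}\right)^{2} = \left(- \frac{27}{2} - 5 \sqrt{-10}\right)^{2} = \left(- \frac{27}{2} - 5 i \sqrt{10}\right)^{2}$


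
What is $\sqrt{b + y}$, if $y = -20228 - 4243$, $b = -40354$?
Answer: $5 i \sqrt{2593} \approx 254.61 i$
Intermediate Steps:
$y = -24471$ ($y = -20228 - 4243 = -24471$)
$\sqrt{b + y} = \sqrt{-40354 - 24471} = \sqrt{-64825} = 5 i \sqrt{2593}$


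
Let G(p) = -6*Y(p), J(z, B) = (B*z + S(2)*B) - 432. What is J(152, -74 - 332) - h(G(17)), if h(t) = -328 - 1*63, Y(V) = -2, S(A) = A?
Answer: -62565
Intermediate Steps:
J(z, B) = -432 + 2*B + B*z (J(z, B) = (B*z + 2*B) - 432 = (2*B + B*z) - 432 = -432 + 2*B + B*z)
G(p) = 12 (G(p) = -6*(-2) = 12)
h(t) = -391 (h(t) = -328 - 63 = -391)
J(152, -74 - 332) - h(G(17)) = (-432 + 2*(-74 - 332) + (-74 - 332)*152) - 1*(-391) = (-432 + 2*(-406) - 406*152) + 391 = (-432 - 812 - 61712) + 391 = -62956 + 391 = -62565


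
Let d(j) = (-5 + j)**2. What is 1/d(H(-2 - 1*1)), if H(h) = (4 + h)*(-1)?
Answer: 1/36 ≈ 0.027778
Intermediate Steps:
H(h) = -4 - h
1/d(H(-2 - 1*1)) = 1/((-5 + (-4 - (-2 - 1*1)))**2) = 1/((-5 + (-4 - (-2 - 1)))**2) = 1/((-5 + (-4 - 1*(-3)))**2) = 1/((-5 + (-4 + 3))**2) = 1/((-5 - 1)**2) = 1/((-6)**2) = 1/36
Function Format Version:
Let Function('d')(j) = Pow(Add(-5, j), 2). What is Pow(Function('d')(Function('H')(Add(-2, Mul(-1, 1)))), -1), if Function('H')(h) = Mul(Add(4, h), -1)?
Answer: Rational(1, 36) ≈ 0.027778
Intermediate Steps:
Function('H')(h) = Add(-4, Mul(-1, h))
Pow(Function('d')(Function('H')(Add(-2, Mul(-1, 1)))), -1) = Pow(Pow(Add(-5, Add(-4, Mul(-1, Add(-2, Mul(-1, 1))))), 2), -1) = Pow(Pow(Add(-5, Add(-4, Mul(-1, Add(-2, -1)))), 2), -1) = Pow(Pow(Add(-5, Add(-4, Mul(-1, -3))), 2), -1) = Pow(Pow(Add(-5, Add(-4, 3)), 2), -1) = Pow(Pow(Add(-5, -1), 2), -1) = Pow(Pow(-6, 2), -1) = Pow(36, -1) = Rational(1, 36)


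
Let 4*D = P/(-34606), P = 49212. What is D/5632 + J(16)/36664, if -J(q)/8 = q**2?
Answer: -49951038601/893231246336 ≈ -0.055922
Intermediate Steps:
J(q) = -8*q**2
D = -12303/34606 (D = (49212/(-34606))/4 = (49212*(-1/34606))/4 = (1/4)*(-24606/17303) = -12303/34606 ≈ -0.35552)
D/5632 + J(16)/36664 = -12303/34606/5632 - 8*16**2/36664 = -12303/34606*1/5632 - 8*256*(1/36664) = -12303/194900992 - 2048*1/36664 = -12303/194900992 - 256/4583 = -49951038601/893231246336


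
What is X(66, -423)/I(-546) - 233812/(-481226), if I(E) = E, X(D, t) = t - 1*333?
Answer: 5850812/3127969 ≈ 1.8705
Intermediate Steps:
X(D, t) = -333 + t (X(D, t) = t - 333 = -333 + t)
X(66, -423)/I(-546) - 233812/(-481226) = (-333 - 423)/(-546) - 233812/(-481226) = -756*(-1/546) - 233812*(-1/481226) = 18/13 + 116906/240613 = 5850812/3127969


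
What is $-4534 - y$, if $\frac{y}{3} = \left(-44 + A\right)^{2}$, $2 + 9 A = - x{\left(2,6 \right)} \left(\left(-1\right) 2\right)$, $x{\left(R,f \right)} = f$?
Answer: $- \frac{271414}{27} \approx -10052.0$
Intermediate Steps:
$A = \frac{10}{9}$ ($A = - \frac{2}{9} + \frac{\left(-1\right) 6 \left(\left(-1\right) 2\right)}{9} = - \frac{2}{9} + \frac{\left(-6\right) \left(-2\right)}{9} = - \frac{2}{9} + \frac{1}{9} \cdot 12 = - \frac{2}{9} + \frac{4}{3} = \frac{10}{9} \approx 1.1111$)
$y = \frac{148996}{27}$ ($y = 3 \left(-44 + \frac{10}{9}\right)^{2} = 3 \left(- \frac{386}{9}\right)^{2} = 3 \cdot \frac{148996}{81} = \frac{148996}{27} \approx 5518.4$)
$-4534 - y = -4534 - \frac{148996}{27} = - \frac{271414}{27}$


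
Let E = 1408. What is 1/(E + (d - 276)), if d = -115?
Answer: 1/1017 ≈ 0.00098328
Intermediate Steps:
1/(E + (d - 276)) = 1/(1408 + (-115 - 276)) = 1/(1408 - 391) = 1/1017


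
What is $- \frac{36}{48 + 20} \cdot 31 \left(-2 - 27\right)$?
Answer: $\frac{8091}{17} \approx 475.94$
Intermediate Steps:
$- \frac{36}{48 + 20} \cdot 31 \left(-2 - 27\right) = - \frac{36}{68} \cdot 31 \left(-29\right) = \left(-36\right) \frac{1}{68} \cdot 31 \left(-29\right) = \left(- \frac{9}{17}\right) 31 \left(-29\right) = \left(- \frac{279}{17}\right) \left(-29\right) = \frac{8091}{17}$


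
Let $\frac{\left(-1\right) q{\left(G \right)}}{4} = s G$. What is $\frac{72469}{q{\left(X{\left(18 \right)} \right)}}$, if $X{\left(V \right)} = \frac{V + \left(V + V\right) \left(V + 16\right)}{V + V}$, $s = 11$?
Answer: $- \frac{72469}{1518} \approx -47.74$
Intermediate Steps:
$X{\left(V \right)} = \frac{V + 2 V \left(16 + V\right)}{2 V}$
$q{\left(G \right)} = - 44 G$ ($q{\left(G \right)} = - 4 \cdot 11 G = - 44 G$)
$\frac{72469}{q{\left(X{\left(18 \right)} \right)}} = \frac{72469}{\left(-44\right) \left(\frac{33}{2} + 18\right)} = \frac{72469}{\left(-44\right) \frac{69}{2}} = \frac{72469}{-1518} = 72469 \left(- \frac{1}{1518}\right) = - \frac{72469}{1518}$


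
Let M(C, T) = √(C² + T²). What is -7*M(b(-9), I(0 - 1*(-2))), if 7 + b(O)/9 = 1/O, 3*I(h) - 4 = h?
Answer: -70*√41 ≈ -448.22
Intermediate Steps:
I(h) = 4/3 + h/3
b(O) = -63 + 9/O
-7*M(b(-9), I(0 - 1*(-2))) = -7*√((-63 + 9/(-9))² + (4/3 + (0 - 1*(-2))/3)²) = -7*√((-63 + 9*(-⅑))² + (4/3 + (0 + 2)/3)²) = -7*√((-63 - 1)² + (4/3 + (⅓)*2)²) = -7*√((-64)² + (4/3 + ⅔)²) = -7*√(4096 + 2²) = -7*√(4096 + 4) = -70*√41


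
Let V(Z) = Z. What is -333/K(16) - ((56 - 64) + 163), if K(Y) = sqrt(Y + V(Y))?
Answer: -155 - 333*sqrt(2)/8 ≈ -213.87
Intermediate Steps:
K(Y) = sqrt(2)*sqrt(Y) (K(Y) = sqrt(Y + Y) = sqrt(2*Y) = sqrt(2)*sqrt(Y))
-333/K(16) - ((56 - 64) + 163) = -333*sqrt(2)/8 - ((56 - 64) + 163) = -333*sqrt(2)/8 - (-8 + 163) = -333*sqrt(2)/8 - 1*155 = -333*sqrt(2)/8 - 155 = -155 - 333*sqrt(2)/8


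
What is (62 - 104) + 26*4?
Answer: 62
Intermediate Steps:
(62 - 104) + 26*4 = -42 + 104 = 62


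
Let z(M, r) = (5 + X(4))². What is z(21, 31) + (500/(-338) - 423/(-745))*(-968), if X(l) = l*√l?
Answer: 132368529/125905 ≈ 1051.3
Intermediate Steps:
X(l) = l^(3/2)
z(M, r) = 169 (z(M, r) = (5 + 4^(3/2))² = (5 + 8)² = 13² = 169)
z(21, 31) + (500/(-338) - 423/(-745))*(-968) = 169 + (500/(-338) - 423/(-745))*(-968) = 169 + (500*(-1/338) - 423*(-1/745))*(-968) = 169 + (-250/169 + 423/745)*(-968) = 169 - 114763/125905*(-968) = 169 + 111090584/125905 = 132368529/125905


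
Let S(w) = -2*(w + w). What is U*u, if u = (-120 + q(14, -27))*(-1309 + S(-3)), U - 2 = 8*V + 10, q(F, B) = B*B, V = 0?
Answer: -9478476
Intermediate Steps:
q(F, B) = B**2
S(w) = -4*w
U = 12 (U = 2 + (8*0 + 10) = 2 + (0 + 10) = 2 + 10 = 12)
u = -789873 (u = (-120 + (-27)**2)*(-1309 - 4*(-3)) = (-120 + 729)*(-1309 + 12) = 609*(-1297) = -789873)
U*u = 12*(-789873) = -9478476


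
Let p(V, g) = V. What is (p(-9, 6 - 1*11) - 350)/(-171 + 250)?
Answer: -359/79 ≈ -4.5443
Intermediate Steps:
(p(-9, 6 - 1*11) - 350)/(-171 + 250) = (-9 - 350)/(-171 + 250) = -359/79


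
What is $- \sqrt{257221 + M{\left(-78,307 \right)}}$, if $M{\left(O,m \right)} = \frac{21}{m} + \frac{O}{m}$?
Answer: $- \frac{\sqrt{24242804530}}{307} \approx -507.17$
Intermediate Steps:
$- \sqrt{257221 + M{\left(-78,307 \right)}} = - \sqrt{257221 + \frac{21 - 78}{307}} = - \sqrt{257221 + \frac{1}{307} \left(-57\right)} = - \sqrt{257221 - \frac{57}{307}} = - \sqrt{\frac{78966790}{307}} = - \frac{\sqrt{24242804530}}{307}$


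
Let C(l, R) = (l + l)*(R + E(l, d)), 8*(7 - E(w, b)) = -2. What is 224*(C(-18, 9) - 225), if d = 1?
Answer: -181440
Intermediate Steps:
E(w, b) = 29/4 (E(w, b) = 7 - ⅛*(-2) = 7 + ¼ = 29/4)
C(l, R) = 2*l*(29/4 + R) (C(l, R) = (l + l)*(R + 29/4) = (2*l)*(29/4 + R) = 2*l*(29/4 + R))
224*(C(-18, 9) - 225) = 224*((½)*(-18)*(29 + 4*9) - 225) = 224*((½)*(-18)*(29 + 36) - 225) = 224*((½)*(-18)*65 - 225) = 224*(-585 - 225) = 224*(-810) = -181440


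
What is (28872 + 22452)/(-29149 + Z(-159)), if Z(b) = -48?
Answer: -7332/4171 ≈ -1.7579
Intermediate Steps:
(28872 + 22452)/(-29149 + Z(-159)) = (28872 + 22452)/(-29149 - 48) = 51324/(-29197) = 51324*(-1/29197) = -7332/4171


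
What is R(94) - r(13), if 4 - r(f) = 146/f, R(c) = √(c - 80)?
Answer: 94/13 + √14 ≈ 10.972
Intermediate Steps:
R(c) = √(-80 + c)
r(f) = 4 - 146/f
R(94) - r(13) = √(-80 + 94) - (4 - 146/13) = √14 - (4 - 146*1/13) = √14 - (4 - 146/13) = √14 - 1*(-94/13) = √14 + 94/13 = 94/13 + √14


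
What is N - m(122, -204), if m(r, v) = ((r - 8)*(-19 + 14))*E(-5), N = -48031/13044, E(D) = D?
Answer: -37223431/13044 ≈ -2853.7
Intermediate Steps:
N = -48031/13044 (N = -48031*1/13044 = -48031/13044 ≈ -3.6822)
m(r, v) = -200 + 25*r (m(r, v) = ((r - 8)*(-19 + 14))*(-5) = ((-8 + r)*(-5))*(-5) = (40 - 5*r)*(-5) = -200 + 25*r)
N - m(122, -204) = -48031/13044 - (-200 + 25*122) = -48031/13044 - (-200 + 3050) = -48031/13044 - 1*2850 = -48031/13044 - 2850 = -37223431/13044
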